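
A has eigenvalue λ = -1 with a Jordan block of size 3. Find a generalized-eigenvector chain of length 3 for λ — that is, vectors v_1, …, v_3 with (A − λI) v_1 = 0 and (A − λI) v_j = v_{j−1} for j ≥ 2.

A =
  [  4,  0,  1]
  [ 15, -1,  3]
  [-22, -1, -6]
A Jordan chain for λ = -1 of length 3:
v_1 = (3, 9, -15)ᵀ
v_2 = (5, 15, -22)ᵀ
v_3 = (1, 0, 0)ᵀ

Let N = A − (-1)·I. We want v_3 with N^3 v_3 = 0 but N^2 v_3 ≠ 0; then v_{j-1} := N · v_j for j = 3, …, 2.

Pick v_3 = (1, 0, 0)ᵀ.
Then v_2 = N · v_3 = (5, 15, -22)ᵀ.
Then v_1 = N · v_2 = (3, 9, -15)ᵀ.

Sanity check: (A − (-1)·I) v_1 = (0, 0, 0)ᵀ = 0. ✓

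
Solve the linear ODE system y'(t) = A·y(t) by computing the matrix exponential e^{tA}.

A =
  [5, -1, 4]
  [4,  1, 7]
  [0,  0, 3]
e^{tA} =
  [2*t*exp(3*t) + exp(3*t), -t*exp(3*t), t^2*exp(3*t)/2 + 4*t*exp(3*t)]
  [4*t*exp(3*t), -2*t*exp(3*t) + exp(3*t), t^2*exp(3*t) + 7*t*exp(3*t)]
  [0, 0, exp(3*t)]

Strategy: write A = P · J · P⁻¹ where J is a Jordan canonical form, so e^{tA} = P · e^{tJ} · P⁻¹, and e^{tJ} can be computed block-by-block.

A has Jordan form
J =
  [3, 1, 0]
  [0, 3, 1]
  [0, 0, 3]
(up to reordering of blocks).

Per-block formulas:
  For a 3×3 Jordan block J_3(3): exp(t · J_3(3)) = e^(3t)·(I + t·N + (t^2/2)·N^2), where N is the 3×3 nilpotent shift.

After assembling e^{tJ} and conjugating by P, we get:

e^{tA} =
  [2*t*exp(3*t) + exp(3*t), -t*exp(3*t), t^2*exp(3*t)/2 + 4*t*exp(3*t)]
  [4*t*exp(3*t), -2*t*exp(3*t) + exp(3*t), t^2*exp(3*t) + 7*t*exp(3*t)]
  [0, 0, exp(3*t)]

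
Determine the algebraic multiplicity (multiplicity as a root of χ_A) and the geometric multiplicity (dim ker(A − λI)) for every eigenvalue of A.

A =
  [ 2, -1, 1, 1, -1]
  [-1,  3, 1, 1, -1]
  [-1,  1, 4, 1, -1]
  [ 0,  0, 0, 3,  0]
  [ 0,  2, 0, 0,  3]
λ = 3: alg = 5, geom = 3

Step 1 — factor the characteristic polynomial to read off the algebraic multiplicities:
  χ_A(x) = (x - 3)^5

Step 2 — compute geometric multiplicities via the rank-nullity identity g(λ) = n − rank(A − λI):
  rank(A − (3)·I) = 2, so dim ker(A − (3)·I) = n − 2 = 3

Summary:
  λ = 3: algebraic multiplicity = 5, geometric multiplicity = 3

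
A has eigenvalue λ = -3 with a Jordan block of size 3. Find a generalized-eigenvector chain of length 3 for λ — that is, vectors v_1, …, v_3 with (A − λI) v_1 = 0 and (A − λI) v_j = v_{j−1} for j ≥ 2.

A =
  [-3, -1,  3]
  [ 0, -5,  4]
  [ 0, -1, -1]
A Jordan chain for λ = -3 of length 3:
v_1 = (-1, 0, 0)ᵀ
v_2 = (-1, -2, -1)ᵀ
v_3 = (0, 1, 0)ᵀ

Let N = A − (-3)·I. We want v_3 with N^3 v_3 = 0 but N^2 v_3 ≠ 0; then v_{j-1} := N · v_j for j = 3, …, 2.

Pick v_3 = (0, 1, 0)ᵀ.
Then v_2 = N · v_3 = (-1, -2, -1)ᵀ.
Then v_1 = N · v_2 = (-1, 0, 0)ᵀ.

Sanity check: (A − (-3)·I) v_1 = (0, 0, 0)ᵀ = 0. ✓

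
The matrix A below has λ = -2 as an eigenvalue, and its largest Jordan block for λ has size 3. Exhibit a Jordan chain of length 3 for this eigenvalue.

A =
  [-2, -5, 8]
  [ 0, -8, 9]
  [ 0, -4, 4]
A Jordan chain for λ = -2 of length 3:
v_1 = (-2, 0, 0)ᵀ
v_2 = (-5, -6, -4)ᵀ
v_3 = (0, 1, 0)ᵀ

Let N = A − (-2)·I. We want v_3 with N^3 v_3 = 0 but N^2 v_3 ≠ 0; then v_{j-1} := N · v_j for j = 3, …, 2.

Pick v_3 = (0, 1, 0)ᵀ.
Then v_2 = N · v_3 = (-5, -6, -4)ᵀ.
Then v_1 = N · v_2 = (-2, 0, 0)ᵀ.

Sanity check: (A − (-2)·I) v_1 = (0, 0, 0)ᵀ = 0. ✓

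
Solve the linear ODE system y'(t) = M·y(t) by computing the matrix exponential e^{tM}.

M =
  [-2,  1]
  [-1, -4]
e^{tM} =
  [t*exp(-3*t) + exp(-3*t), t*exp(-3*t)]
  [-t*exp(-3*t), -t*exp(-3*t) + exp(-3*t)]

Strategy: write M = P · J · P⁻¹ where J is a Jordan canonical form, so e^{tM} = P · e^{tJ} · P⁻¹, and e^{tJ} can be computed block-by-block.

M has Jordan form
J =
  [-3,  1]
  [ 0, -3]
(up to reordering of blocks).

Per-block formulas:
  For a 2×2 Jordan block J_2(-3): exp(t · J_2(-3)) = e^(-3t)·(I + t·N), where N is the 2×2 nilpotent shift.

After assembling e^{tJ} and conjugating by P, we get:

e^{tM} =
  [t*exp(-3*t) + exp(-3*t), t*exp(-3*t)]
  [-t*exp(-3*t), -t*exp(-3*t) + exp(-3*t)]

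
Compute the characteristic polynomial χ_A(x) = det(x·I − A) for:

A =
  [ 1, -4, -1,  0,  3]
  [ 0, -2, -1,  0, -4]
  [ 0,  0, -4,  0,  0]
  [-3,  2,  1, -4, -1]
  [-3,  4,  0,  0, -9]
x^5 + 18*x^4 + 128*x^3 + 448*x^2 + 768*x + 512

Expanding det(x·I − A) (e.g. by cofactor expansion or by noting that A is similar to its Jordan form J, which has the same characteristic polynomial as A) gives
  χ_A(x) = x^5 + 18*x^4 + 128*x^3 + 448*x^2 + 768*x + 512
which factors as (x + 2)*(x + 4)^4. The eigenvalues (with algebraic multiplicities) are λ = -4 with multiplicity 4, λ = -2 with multiplicity 1.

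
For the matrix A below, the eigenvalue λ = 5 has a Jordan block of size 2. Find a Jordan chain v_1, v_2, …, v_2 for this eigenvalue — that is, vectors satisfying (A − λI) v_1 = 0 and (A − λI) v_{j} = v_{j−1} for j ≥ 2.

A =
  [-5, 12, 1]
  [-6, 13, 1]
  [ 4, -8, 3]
A Jordan chain for λ = 5 of length 2:
v_1 = (2, 2, -4)ᵀ
v_2 = (1, 1, 0)ᵀ

Let N = A − (5)·I. We want v_2 with N^2 v_2 = 0 but N^1 v_2 ≠ 0; then v_{j-1} := N · v_j for j = 2, …, 2.

Pick v_2 = (1, 1, 0)ᵀ.
Then v_1 = N · v_2 = (2, 2, -4)ᵀ.

Sanity check: (A − (5)·I) v_1 = (0, 0, 0)ᵀ = 0. ✓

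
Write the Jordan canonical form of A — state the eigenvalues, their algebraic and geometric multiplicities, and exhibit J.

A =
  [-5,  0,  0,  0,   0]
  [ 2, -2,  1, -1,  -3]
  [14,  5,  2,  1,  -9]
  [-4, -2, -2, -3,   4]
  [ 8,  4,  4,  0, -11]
J_1(-5) ⊕ J_1(-5) ⊕ J_2(-3) ⊕ J_1(-3)

The characteristic polynomial is
  det(x·I − A) = x^5 + 19*x^4 + 142*x^3 + 522*x^2 + 945*x + 675 = (x + 3)^3*(x + 5)^2

Eigenvalues and multiplicities (the geometric multiplicity of λ is n − rank(A − λI), which equals the number of Jordan blocks for λ):
  λ = -5: algebraic multiplicity = 2, geometric multiplicity = 2
  λ = -3: algebraic multiplicity = 3, geometric multiplicity = 2

Determining the block sizes for each eigenvalue:
  λ = -5: gm = am = 2, so every block has size 1 → block sizes [1, 1]
  λ = -3: 2 blocks summing to 3 forces exactly one block of size 2 and the rest size 1 → block sizes [2, 1]

Assembling the blocks gives a Jordan form
J =
  [-5,  0,  0,  0,  0]
  [ 0, -5,  0,  0,  0]
  [ 0,  0, -3,  1,  0]
  [ 0,  0,  0, -3,  0]
  [ 0,  0,  0,  0, -3]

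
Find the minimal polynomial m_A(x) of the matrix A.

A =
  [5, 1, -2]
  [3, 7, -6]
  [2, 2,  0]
x^2 - 8*x + 16

The characteristic polynomial is χ_A(x) = (x - 4)^3, so the eigenvalues are known. The minimal polynomial is
  m_A(x) = Π_λ (x − λ)^{k_λ}
where k_λ is the size of the *largest* Jordan block for λ (equivalently, the smallest k with (A − λI)^k v = 0 for every generalised eigenvector v of λ).

  λ = 4: largest Jordan block has size 2, contributing (x − 4)^2

So m_A(x) = (x - 4)^2 = x^2 - 8*x + 16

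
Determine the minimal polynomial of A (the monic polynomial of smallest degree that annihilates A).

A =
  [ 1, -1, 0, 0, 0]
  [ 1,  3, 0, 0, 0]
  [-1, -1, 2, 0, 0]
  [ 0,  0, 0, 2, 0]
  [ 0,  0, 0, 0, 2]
x^2 - 4*x + 4

The characteristic polynomial is χ_A(x) = (x - 2)^5, so the eigenvalues are known. The minimal polynomial is
  m_A(x) = Π_λ (x − λ)^{k_λ}
where k_λ is the size of the *largest* Jordan block for λ (equivalently, the smallest k with (A − λI)^k v = 0 for every generalised eigenvector v of λ).

  λ = 2: largest Jordan block has size 2, contributing (x − 2)^2

So m_A(x) = (x - 2)^2 = x^2 - 4*x + 4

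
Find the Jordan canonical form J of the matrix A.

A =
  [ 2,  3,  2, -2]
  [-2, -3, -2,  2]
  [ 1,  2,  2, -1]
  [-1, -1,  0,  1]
J_1(0) ⊕ J_1(0) ⊕ J_1(1) ⊕ J_1(1)

The characteristic polynomial is
  det(x·I − A) = x^4 - 2*x^3 + x^2 = x^2*(x - 1)^2

Eigenvalues and multiplicities (the geometric multiplicity of λ is n − rank(A − λI), which equals the number of Jordan blocks for λ):
  λ = 0: algebraic multiplicity = 2, geometric multiplicity = 2
  λ = 1: algebraic multiplicity = 2, geometric multiplicity = 2

Determining the block sizes for each eigenvalue:
  λ = 0: gm = am = 2, so every block has size 1 → block sizes [1, 1]
  λ = 1: gm = am = 2, so every block has size 1 → block sizes [1, 1]

Assembling the blocks gives a Jordan form
J =
  [0, 0, 0, 0]
  [0, 0, 0, 0]
  [0, 0, 1, 0]
  [0, 0, 0, 1]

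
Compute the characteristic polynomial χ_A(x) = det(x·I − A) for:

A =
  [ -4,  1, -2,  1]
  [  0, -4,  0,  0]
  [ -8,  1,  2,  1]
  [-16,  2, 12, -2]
x^4 + 8*x^3 - 128*x - 256

Expanding det(x·I − A) (e.g. by cofactor expansion or by noting that A is similar to its Jordan form J, which has the same characteristic polynomial as A) gives
  χ_A(x) = x^4 + 8*x^3 - 128*x - 256
which factors as (x - 4)*(x + 4)^3. The eigenvalues (with algebraic multiplicities) are λ = -4 with multiplicity 3, λ = 4 with multiplicity 1.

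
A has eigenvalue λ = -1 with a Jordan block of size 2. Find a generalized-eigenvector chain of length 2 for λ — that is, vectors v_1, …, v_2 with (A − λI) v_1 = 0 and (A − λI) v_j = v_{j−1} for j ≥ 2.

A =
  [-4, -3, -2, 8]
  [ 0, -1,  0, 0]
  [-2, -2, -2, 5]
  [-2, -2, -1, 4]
A Jordan chain for λ = -1 of length 2:
v_1 = (-2, 0, -1, -1)ᵀ
v_2 = (0, 0, 1, 0)ᵀ

Let N = A − (-1)·I. We want v_2 with N^2 v_2 = 0 but N^1 v_2 ≠ 0; then v_{j-1} := N · v_j for j = 2, …, 2.

Pick v_2 = (0, 0, 1, 0)ᵀ.
Then v_1 = N · v_2 = (-2, 0, -1, -1)ᵀ.

Sanity check: (A − (-1)·I) v_1 = (0, 0, 0, 0)ᵀ = 0. ✓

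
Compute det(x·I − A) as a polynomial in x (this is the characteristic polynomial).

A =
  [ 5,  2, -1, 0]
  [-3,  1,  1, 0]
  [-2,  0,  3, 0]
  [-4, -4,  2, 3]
x^4 - 12*x^3 + 54*x^2 - 108*x + 81

Expanding det(x·I − A) (e.g. by cofactor expansion or by noting that A is similar to its Jordan form J, which has the same characteristic polynomial as A) gives
  χ_A(x) = x^4 - 12*x^3 + 54*x^2 - 108*x + 81
which factors as (x - 3)^4. The eigenvalues (with algebraic multiplicities) are λ = 3 with multiplicity 4.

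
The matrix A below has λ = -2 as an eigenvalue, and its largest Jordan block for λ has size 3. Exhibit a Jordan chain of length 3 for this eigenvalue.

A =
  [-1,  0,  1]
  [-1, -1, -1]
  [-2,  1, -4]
A Jordan chain for λ = -2 of length 3:
v_1 = (-1, 0, 1)ᵀ
v_2 = (1, -1, -2)ᵀ
v_3 = (1, 0, 0)ᵀ

Let N = A − (-2)·I. We want v_3 with N^3 v_3 = 0 but N^2 v_3 ≠ 0; then v_{j-1} := N · v_j for j = 3, …, 2.

Pick v_3 = (1, 0, 0)ᵀ.
Then v_2 = N · v_3 = (1, -1, -2)ᵀ.
Then v_1 = N · v_2 = (-1, 0, 1)ᵀ.

Sanity check: (A − (-2)·I) v_1 = (0, 0, 0)ᵀ = 0. ✓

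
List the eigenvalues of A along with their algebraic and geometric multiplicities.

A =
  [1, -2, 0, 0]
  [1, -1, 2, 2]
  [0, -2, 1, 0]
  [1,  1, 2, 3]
λ = 1: alg = 4, geom = 2

Step 1 — factor the characteristic polynomial to read off the algebraic multiplicities:
  χ_A(x) = (x - 1)^4

Step 2 — compute geometric multiplicities via the rank-nullity identity g(λ) = n − rank(A − λI):
  rank(A − (1)·I) = 2, so dim ker(A − (1)·I) = n − 2 = 2

Summary:
  λ = 1: algebraic multiplicity = 4, geometric multiplicity = 2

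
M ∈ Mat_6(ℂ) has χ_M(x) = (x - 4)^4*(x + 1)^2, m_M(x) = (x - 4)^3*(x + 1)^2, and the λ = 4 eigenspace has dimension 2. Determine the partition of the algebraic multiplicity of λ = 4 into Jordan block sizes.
Block sizes for λ = 4: [3, 1]

Step 1 — from the characteristic polynomial, algebraic multiplicity of λ = 4 is 4. From dim ker(M − (4)·I) = 2, there are exactly 2 Jordan blocks for λ = 4.
Step 2 — from the minimal polynomial, the factor (x − 4)^3 tells us the largest block for λ = 4 has size 3.
Step 3 — with total size 4, 2 blocks, and largest block 3, the block sizes (in nonincreasing order) are [3, 1].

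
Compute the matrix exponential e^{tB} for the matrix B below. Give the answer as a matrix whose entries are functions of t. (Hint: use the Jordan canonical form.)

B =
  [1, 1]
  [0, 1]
e^{tB} =
  [exp(t), t*exp(t)]
  [0, exp(t)]

Strategy: write B = P · J · P⁻¹ where J is a Jordan canonical form, so e^{tB} = P · e^{tJ} · P⁻¹, and e^{tJ} can be computed block-by-block.

B has Jordan form
J =
  [1, 1]
  [0, 1]
(up to reordering of blocks).

Per-block formulas:
  For a 2×2 Jordan block J_2(1): exp(t · J_2(1)) = e^(1t)·(I + t·N), where N is the 2×2 nilpotent shift.

After assembling e^{tJ} and conjugating by P, we get:

e^{tB} =
  [exp(t), t*exp(t)]
  [0, exp(t)]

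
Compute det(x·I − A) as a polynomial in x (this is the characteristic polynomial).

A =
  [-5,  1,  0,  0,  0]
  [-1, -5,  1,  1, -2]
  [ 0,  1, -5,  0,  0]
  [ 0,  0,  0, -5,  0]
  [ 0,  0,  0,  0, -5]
x^5 + 25*x^4 + 250*x^3 + 1250*x^2 + 3125*x + 3125

Expanding det(x·I − A) (e.g. by cofactor expansion or by noting that A is similar to its Jordan form J, which has the same characteristic polynomial as A) gives
  χ_A(x) = x^5 + 25*x^4 + 250*x^3 + 1250*x^2 + 3125*x + 3125
which factors as (x + 5)^5. The eigenvalues (with algebraic multiplicities) are λ = -5 with multiplicity 5.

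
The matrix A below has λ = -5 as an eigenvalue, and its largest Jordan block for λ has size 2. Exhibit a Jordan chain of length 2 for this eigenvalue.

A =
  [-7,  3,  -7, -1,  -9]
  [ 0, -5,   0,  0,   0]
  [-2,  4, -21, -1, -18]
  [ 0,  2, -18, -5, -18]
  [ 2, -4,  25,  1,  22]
A Jordan chain for λ = -5 of length 2:
v_1 = (-2, 0, -2, 0, 2)ᵀ
v_2 = (1, 0, 0, 0, 0)ᵀ

Let N = A − (-5)·I. We want v_2 with N^2 v_2 = 0 but N^1 v_2 ≠ 0; then v_{j-1} := N · v_j for j = 2, …, 2.

Pick v_2 = (1, 0, 0, 0, 0)ᵀ.
Then v_1 = N · v_2 = (-2, 0, -2, 0, 2)ᵀ.

Sanity check: (A − (-5)·I) v_1 = (0, 0, 0, 0, 0)ᵀ = 0. ✓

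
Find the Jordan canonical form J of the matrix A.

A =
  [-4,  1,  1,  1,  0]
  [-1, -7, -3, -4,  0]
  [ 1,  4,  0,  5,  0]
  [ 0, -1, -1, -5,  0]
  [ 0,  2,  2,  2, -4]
J_2(-4) ⊕ J_2(-4) ⊕ J_1(-4)

The characteristic polynomial is
  det(x·I − A) = x^5 + 20*x^4 + 160*x^3 + 640*x^2 + 1280*x + 1024 = (x + 4)^5

Eigenvalues and multiplicities (the geometric multiplicity of λ is n − rank(A − λI), which equals the number of Jordan blocks for λ):
  λ = -4: algebraic multiplicity = 5, geometric multiplicity = 3

Determining the block sizes for each eigenvalue:
  λ = -4: with am = 5 and gm = 3, the partition is not yet determined (e.g. several partitions of 5 into 3 parts exist). Let N = A − (-4)·I. Computing rank(N^1) = 2, rank(N^2) = 0; the number of blocks of size ≥ j is rank(N^{j−1}) − rank(N^j), giving [3, 2]. So we have 2 block(s) of size 2, 1 block(s) of size 1 → block sizes [2, 2, 1]

Assembling the blocks gives a Jordan form
J =
  [-4,  1,  0,  0,  0]
  [ 0, -4,  0,  0,  0]
  [ 0,  0, -4,  1,  0]
  [ 0,  0,  0, -4,  0]
  [ 0,  0,  0,  0, -4]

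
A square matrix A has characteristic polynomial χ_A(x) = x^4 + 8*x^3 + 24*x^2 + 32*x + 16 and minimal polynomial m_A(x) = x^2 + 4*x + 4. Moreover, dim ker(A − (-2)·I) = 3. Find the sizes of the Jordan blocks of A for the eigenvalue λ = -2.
Block sizes for λ = -2: [2, 1, 1]

Step 1 — from the characteristic polynomial, algebraic multiplicity of λ = -2 is 4. From dim ker(A − (-2)·I) = 3, there are exactly 3 Jordan blocks for λ = -2.
Step 2 — from the minimal polynomial, the factor (x + 2)^2 tells us the largest block for λ = -2 has size 2.
Step 3 — with total size 4, 3 blocks, and largest block 2, the block sizes (in nonincreasing order) are [2, 1, 1].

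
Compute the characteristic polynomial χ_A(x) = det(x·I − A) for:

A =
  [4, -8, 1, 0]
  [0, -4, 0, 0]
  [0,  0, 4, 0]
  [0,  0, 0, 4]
x^4 - 8*x^3 + 128*x - 256

Expanding det(x·I − A) (e.g. by cofactor expansion or by noting that A is similar to its Jordan form J, which has the same characteristic polynomial as A) gives
  χ_A(x) = x^4 - 8*x^3 + 128*x - 256
which factors as (x - 4)^3*(x + 4). The eigenvalues (with algebraic multiplicities) are λ = -4 with multiplicity 1, λ = 4 with multiplicity 3.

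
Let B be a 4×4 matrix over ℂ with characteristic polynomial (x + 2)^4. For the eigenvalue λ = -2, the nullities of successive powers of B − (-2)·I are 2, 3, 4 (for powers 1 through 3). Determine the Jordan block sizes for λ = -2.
Block sizes for λ = -2: [3, 1]

From the dimensions of kernels of powers, the number of Jordan blocks of size at least j is d_j − d_{j−1} where d_j = dim ker(N^j) (with d_0 = 0). Computing the differences gives [2, 1, 1].
The number of blocks of size exactly k is (#blocks of size ≥ k) − (#blocks of size ≥ k + 1), so the partition is: 1 block(s) of size 1, 1 block(s) of size 3.
In nonincreasing order the block sizes are [3, 1].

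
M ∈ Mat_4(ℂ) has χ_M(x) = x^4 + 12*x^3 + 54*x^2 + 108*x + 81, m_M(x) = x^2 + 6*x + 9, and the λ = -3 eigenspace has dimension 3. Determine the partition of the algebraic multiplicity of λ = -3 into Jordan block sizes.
Block sizes for λ = -3: [2, 1, 1]

Step 1 — from the characteristic polynomial, algebraic multiplicity of λ = -3 is 4. From dim ker(M − (-3)·I) = 3, there are exactly 3 Jordan blocks for λ = -3.
Step 2 — from the minimal polynomial, the factor (x + 3)^2 tells us the largest block for λ = -3 has size 2.
Step 3 — with total size 4, 3 blocks, and largest block 2, the block sizes (in nonincreasing order) are [2, 1, 1].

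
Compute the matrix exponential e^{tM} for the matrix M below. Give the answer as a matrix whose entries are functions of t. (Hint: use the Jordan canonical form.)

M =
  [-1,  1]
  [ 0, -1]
e^{tM} =
  [exp(-t), t*exp(-t)]
  [0, exp(-t)]

Strategy: write M = P · J · P⁻¹ where J is a Jordan canonical form, so e^{tM} = P · e^{tJ} · P⁻¹, and e^{tJ} can be computed block-by-block.

M has Jordan form
J =
  [-1,  1]
  [ 0, -1]
(up to reordering of blocks).

Per-block formulas:
  For a 2×2 Jordan block J_2(-1): exp(t · J_2(-1)) = e^(-1t)·(I + t·N), where N is the 2×2 nilpotent shift.

After assembling e^{tJ} and conjugating by P, we get:

e^{tM} =
  [exp(-t), t*exp(-t)]
  [0, exp(-t)]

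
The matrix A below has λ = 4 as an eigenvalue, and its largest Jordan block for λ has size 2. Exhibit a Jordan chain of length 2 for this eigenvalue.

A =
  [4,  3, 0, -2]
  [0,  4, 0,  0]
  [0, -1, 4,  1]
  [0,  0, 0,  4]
A Jordan chain for λ = 4 of length 2:
v_1 = (3, 0, -1, 0)ᵀ
v_2 = (0, 1, 0, 0)ᵀ

Let N = A − (4)·I. We want v_2 with N^2 v_2 = 0 but N^1 v_2 ≠ 0; then v_{j-1} := N · v_j for j = 2, …, 2.

Pick v_2 = (0, 1, 0, 0)ᵀ.
Then v_1 = N · v_2 = (3, 0, -1, 0)ᵀ.

Sanity check: (A − (4)·I) v_1 = (0, 0, 0, 0)ᵀ = 0. ✓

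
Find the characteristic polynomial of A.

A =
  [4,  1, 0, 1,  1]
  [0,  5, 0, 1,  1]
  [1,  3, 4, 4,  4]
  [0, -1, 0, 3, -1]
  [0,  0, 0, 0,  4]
x^5 - 20*x^4 + 160*x^3 - 640*x^2 + 1280*x - 1024

Expanding det(x·I − A) (e.g. by cofactor expansion or by noting that A is similar to its Jordan form J, which has the same characteristic polynomial as A) gives
  χ_A(x) = x^5 - 20*x^4 + 160*x^3 - 640*x^2 + 1280*x - 1024
which factors as (x - 4)^5. The eigenvalues (with algebraic multiplicities) are λ = 4 with multiplicity 5.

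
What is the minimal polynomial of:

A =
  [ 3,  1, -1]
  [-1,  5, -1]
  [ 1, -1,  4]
x^3 - 12*x^2 + 48*x - 64

The characteristic polynomial is χ_A(x) = (x - 4)^3, so the eigenvalues are known. The minimal polynomial is
  m_A(x) = Π_λ (x − λ)^{k_λ}
where k_λ is the size of the *largest* Jordan block for λ (equivalently, the smallest k with (A − λI)^k v = 0 for every generalised eigenvector v of λ).

  λ = 4: largest Jordan block has size 3, contributing (x − 4)^3

So m_A(x) = (x - 4)^3 = x^3 - 12*x^2 + 48*x - 64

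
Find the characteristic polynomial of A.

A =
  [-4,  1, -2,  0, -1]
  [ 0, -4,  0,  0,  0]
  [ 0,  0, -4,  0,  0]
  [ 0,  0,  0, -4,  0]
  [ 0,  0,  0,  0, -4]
x^5 + 20*x^4 + 160*x^3 + 640*x^2 + 1280*x + 1024

Expanding det(x·I − A) (e.g. by cofactor expansion or by noting that A is similar to its Jordan form J, which has the same characteristic polynomial as A) gives
  χ_A(x) = x^5 + 20*x^4 + 160*x^3 + 640*x^2 + 1280*x + 1024
which factors as (x + 4)^5. The eigenvalues (with algebraic multiplicities) are λ = -4 with multiplicity 5.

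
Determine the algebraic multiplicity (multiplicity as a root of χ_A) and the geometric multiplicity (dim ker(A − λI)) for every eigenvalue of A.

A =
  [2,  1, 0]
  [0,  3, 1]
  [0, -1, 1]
λ = 2: alg = 3, geom = 1

Step 1 — factor the characteristic polynomial to read off the algebraic multiplicities:
  χ_A(x) = (x - 2)^3

Step 2 — compute geometric multiplicities via the rank-nullity identity g(λ) = n − rank(A − λI):
  rank(A − (2)·I) = 2, so dim ker(A − (2)·I) = n − 2 = 1

Summary:
  λ = 2: algebraic multiplicity = 3, geometric multiplicity = 1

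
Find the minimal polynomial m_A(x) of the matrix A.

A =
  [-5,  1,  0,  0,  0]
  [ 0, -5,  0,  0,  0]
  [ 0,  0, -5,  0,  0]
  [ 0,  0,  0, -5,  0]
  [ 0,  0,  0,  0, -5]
x^2 + 10*x + 25

The characteristic polynomial is χ_A(x) = (x + 5)^5, so the eigenvalues are known. The minimal polynomial is
  m_A(x) = Π_λ (x − λ)^{k_λ}
where k_λ is the size of the *largest* Jordan block for λ (equivalently, the smallest k with (A − λI)^k v = 0 for every generalised eigenvector v of λ).

  λ = -5: largest Jordan block has size 2, contributing (x + 5)^2

So m_A(x) = (x + 5)^2 = x^2 + 10*x + 25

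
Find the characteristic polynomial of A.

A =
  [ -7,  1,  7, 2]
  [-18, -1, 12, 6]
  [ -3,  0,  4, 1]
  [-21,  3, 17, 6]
x^4 - 2*x^3 - 3*x^2 + 4*x + 4

Expanding det(x·I − A) (e.g. by cofactor expansion or by noting that A is similar to its Jordan form J, which has the same characteristic polynomial as A) gives
  χ_A(x) = x^4 - 2*x^3 - 3*x^2 + 4*x + 4
which factors as (x - 2)^2*(x + 1)^2. The eigenvalues (with algebraic multiplicities) are λ = -1 with multiplicity 2, λ = 2 with multiplicity 2.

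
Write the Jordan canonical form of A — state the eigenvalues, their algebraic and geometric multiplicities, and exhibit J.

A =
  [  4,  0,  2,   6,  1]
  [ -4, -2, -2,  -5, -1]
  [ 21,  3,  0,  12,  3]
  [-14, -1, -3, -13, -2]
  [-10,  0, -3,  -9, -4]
J_3(-3) ⊕ J_2(-3)

The characteristic polynomial is
  det(x·I − A) = x^5 + 15*x^4 + 90*x^3 + 270*x^2 + 405*x + 243 = (x + 3)^5

Eigenvalues and multiplicities (the geometric multiplicity of λ is n − rank(A − λI), which equals the number of Jordan blocks for λ):
  λ = -3: algebraic multiplicity = 5, geometric multiplicity = 2

Determining the block sizes for each eigenvalue:
  λ = -3: with am = 5 and gm = 2, the partition is not yet determined (e.g. several partitions of 5 into 2 parts exist). Let N = A − (-3)·I. Computing rank(N^1) = 3, rank(N^2) = 1, rank(N^3) = 0; the number of blocks of size ≥ j is rank(N^{j−1}) − rank(N^j), giving [2, 2, 1]. So we have 1 block(s) of size 3, 1 block(s) of size 2 → block sizes [3, 2]

Assembling the blocks gives a Jordan form
J =
  [-3,  1,  0,  0,  0]
  [ 0, -3,  1,  0,  0]
  [ 0,  0, -3,  0,  0]
  [ 0,  0,  0, -3,  1]
  [ 0,  0,  0,  0, -3]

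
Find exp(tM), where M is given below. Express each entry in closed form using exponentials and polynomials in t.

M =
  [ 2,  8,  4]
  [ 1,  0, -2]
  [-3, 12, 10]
e^{tM} =
  [-2*t*exp(4*t) + exp(4*t), 8*t*exp(4*t), 4*t*exp(4*t)]
  [t*exp(4*t), -4*t*exp(4*t) + exp(4*t), -2*t*exp(4*t)]
  [-3*t*exp(4*t), 12*t*exp(4*t), 6*t*exp(4*t) + exp(4*t)]

Strategy: write M = P · J · P⁻¹ where J is a Jordan canonical form, so e^{tM} = P · e^{tJ} · P⁻¹, and e^{tJ} can be computed block-by-block.

M has Jordan form
J =
  [4, 1, 0]
  [0, 4, 0]
  [0, 0, 4]
(up to reordering of blocks).

Per-block formulas:
  For a 1×1 block at λ = 4: exp(t · [4]) = [e^(4t)].
  For a 2×2 Jordan block J_2(4): exp(t · J_2(4)) = e^(4t)·(I + t·N), where N is the 2×2 nilpotent shift.

After assembling e^{tJ} and conjugating by P, we get:

e^{tM} =
  [-2*t*exp(4*t) + exp(4*t), 8*t*exp(4*t), 4*t*exp(4*t)]
  [t*exp(4*t), -4*t*exp(4*t) + exp(4*t), -2*t*exp(4*t)]
  [-3*t*exp(4*t), 12*t*exp(4*t), 6*t*exp(4*t) + exp(4*t)]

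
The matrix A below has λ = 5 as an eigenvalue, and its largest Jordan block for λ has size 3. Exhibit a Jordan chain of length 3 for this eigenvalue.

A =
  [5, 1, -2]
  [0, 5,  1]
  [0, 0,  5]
A Jordan chain for λ = 5 of length 3:
v_1 = (1, 0, 0)ᵀ
v_2 = (-2, 1, 0)ᵀ
v_3 = (0, 0, 1)ᵀ

Let N = A − (5)·I. We want v_3 with N^3 v_3 = 0 but N^2 v_3 ≠ 0; then v_{j-1} := N · v_j for j = 3, …, 2.

Pick v_3 = (0, 0, 1)ᵀ.
Then v_2 = N · v_3 = (-2, 1, 0)ᵀ.
Then v_1 = N · v_2 = (1, 0, 0)ᵀ.

Sanity check: (A − (5)·I) v_1 = (0, 0, 0)ᵀ = 0. ✓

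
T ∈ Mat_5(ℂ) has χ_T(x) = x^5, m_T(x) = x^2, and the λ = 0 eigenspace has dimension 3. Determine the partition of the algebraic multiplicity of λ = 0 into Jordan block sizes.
Block sizes for λ = 0: [2, 2, 1]

Step 1 — from the characteristic polynomial, algebraic multiplicity of λ = 0 is 5. From dim ker(T − (0)·I) = 3, there are exactly 3 Jordan blocks for λ = 0.
Step 2 — from the minimal polynomial, the factor (x − 0)^2 tells us the largest block for λ = 0 has size 2.
Step 3 — with total size 5, 3 blocks, and largest block 2, the block sizes (in nonincreasing order) are [2, 2, 1].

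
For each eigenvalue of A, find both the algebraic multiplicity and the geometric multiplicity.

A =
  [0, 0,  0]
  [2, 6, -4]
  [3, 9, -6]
λ = 0: alg = 3, geom = 2

Step 1 — factor the characteristic polynomial to read off the algebraic multiplicities:
  χ_A(x) = x^3

Step 2 — compute geometric multiplicities via the rank-nullity identity g(λ) = n − rank(A − λI):
  rank(A − (0)·I) = 1, so dim ker(A − (0)·I) = n − 1 = 2

Summary:
  λ = 0: algebraic multiplicity = 3, geometric multiplicity = 2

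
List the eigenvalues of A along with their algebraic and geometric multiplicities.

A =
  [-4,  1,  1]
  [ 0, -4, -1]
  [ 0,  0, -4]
λ = -4: alg = 3, geom = 1

Step 1 — factor the characteristic polynomial to read off the algebraic multiplicities:
  χ_A(x) = (x + 4)^3

Step 2 — compute geometric multiplicities via the rank-nullity identity g(λ) = n − rank(A − λI):
  rank(A − (-4)·I) = 2, so dim ker(A − (-4)·I) = n − 2 = 1

Summary:
  λ = -4: algebraic multiplicity = 3, geometric multiplicity = 1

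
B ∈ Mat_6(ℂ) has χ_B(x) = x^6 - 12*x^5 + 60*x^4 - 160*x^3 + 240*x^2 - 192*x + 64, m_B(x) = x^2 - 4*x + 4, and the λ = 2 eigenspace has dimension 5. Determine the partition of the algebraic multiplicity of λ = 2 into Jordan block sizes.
Block sizes for λ = 2: [2, 1, 1, 1, 1]

Step 1 — from the characteristic polynomial, algebraic multiplicity of λ = 2 is 6. From dim ker(B − (2)·I) = 5, there are exactly 5 Jordan blocks for λ = 2.
Step 2 — from the minimal polynomial, the factor (x − 2)^2 tells us the largest block for λ = 2 has size 2.
Step 3 — with total size 6, 5 blocks, and largest block 2, the block sizes (in nonincreasing order) are [2, 1, 1, 1, 1].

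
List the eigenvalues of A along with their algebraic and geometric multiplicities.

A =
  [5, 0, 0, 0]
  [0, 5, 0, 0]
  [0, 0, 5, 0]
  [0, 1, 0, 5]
λ = 5: alg = 4, geom = 3

Step 1 — factor the characteristic polynomial to read off the algebraic multiplicities:
  χ_A(x) = (x - 5)^4

Step 2 — compute geometric multiplicities via the rank-nullity identity g(λ) = n − rank(A − λI):
  rank(A − (5)·I) = 1, so dim ker(A − (5)·I) = n − 1 = 3

Summary:
  λ = 5: algebraic multiplicity = 4, geometric multiplicity = 3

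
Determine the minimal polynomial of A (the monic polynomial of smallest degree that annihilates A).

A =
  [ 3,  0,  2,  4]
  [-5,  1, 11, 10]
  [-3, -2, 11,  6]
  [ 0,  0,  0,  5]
x^3 - 15*x^2 + 75*x - 125

The characteristic polynomial is χ_A(x) = (x - 5)^4, so the eigenvalues are known. The minimal polynomial is
  m_A(x) = Π_λ (x − λ)^{k_λ}
where k_λ is the size of the *largest* Jordan block for λ (equivalently, the smallest k with (A − λI)^k v = 0 for every generalised eigenvector v of λ).

  λ = 5: largest Jordan block has size 3, contributing (x − 5)^3

So m_A(x) = (x - 5)^3 = x^3 - 15*x^2 + 75*x - 125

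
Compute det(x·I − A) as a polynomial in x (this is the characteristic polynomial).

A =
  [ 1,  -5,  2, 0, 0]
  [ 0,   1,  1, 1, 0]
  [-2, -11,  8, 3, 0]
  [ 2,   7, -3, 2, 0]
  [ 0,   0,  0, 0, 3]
x^5 - 15*x^4 + 90*x^3 - 270*x^2 + 405*x - 243

Expanding det(x·I − A) (e.g. by cofactor expansion or by noting that A is similar to its Jordan form J, which has the same characteristic polynomial as A) gives
  χ_A(x) = x^5 - 15*x^4 + 90*x^3 - 270*x^2 + 405*x - 243
which factors as (x - 3)^5. The eigenvalues (with algebraic multiplicities) are λ = 3 with multiplicity 5.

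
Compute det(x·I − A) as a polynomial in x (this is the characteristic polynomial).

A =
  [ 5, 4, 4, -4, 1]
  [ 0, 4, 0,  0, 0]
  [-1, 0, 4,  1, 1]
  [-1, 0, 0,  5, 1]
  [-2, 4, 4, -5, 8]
x^5 - 26*x^4 + 268*x^3 - 1368*x^2 + 3456*x - 3456

Expanding det(x·I − A) (e.g. by cofactor expansion or by noting that A is similar to its Jordan form J, which has the same characteristic polynomial as A) gives
  χ_A(x) = x^5 - 26*x^4 + 268*x^3 - 1368*x^2 + 3456*x - 3456
which factors as (x - 6)^3*(x - 4)^2. The eigenvalues (with algebraic multiplicities) are λ = 4 with multiplicity 2, λ = 6 with multiplicity 3.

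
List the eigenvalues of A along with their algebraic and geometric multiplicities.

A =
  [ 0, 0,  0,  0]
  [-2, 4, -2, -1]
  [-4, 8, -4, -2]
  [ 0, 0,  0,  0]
λ = 0: alg = 4, geom = 3

Step 1 — factor the characteristic polynomial to read off the algebraic multiplicities:
  χ_A(x) = x^4

Step 2 — compute geometric multiplicities via the rank-nullity identity g(λ) = n − rank(A − λI):
  rank(A − (0)·I) = 1, so dim ker(A − (0)·I) = n − 1 = 3

Summary:
  λ = 0: algebraic multiplicity = 4, geometric multiplicity = 3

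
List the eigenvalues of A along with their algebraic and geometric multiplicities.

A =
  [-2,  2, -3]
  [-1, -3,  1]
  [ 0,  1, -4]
λ = -3: alg = 3, geom = 1

Step 1 — factor the characteristic polynomial to read off the algebraic multiplicities:
  χ_A(x) = (x + 3)^3

Step 2 — compute geometric multiplicities via the rank-nullity identity g(λ) = n − rank(A − λI):
  rank(A − (-3)·I) = 2, so dim ker(A − (-3)·I) = n − 2 = 1

Summary:
  λ = -3: algebraic multiplicity = 3, geometric multiplicity = 1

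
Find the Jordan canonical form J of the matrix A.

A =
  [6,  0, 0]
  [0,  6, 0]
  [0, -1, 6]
J_2(6) ⊕ J_1(6)

The characteristic polynomial is
  det(x·I − A) = x^3 - 18*x^2 + 108*x - 216 = (x - 6)^3

Eigenvalues and multiplicities (the geometric multiplicity of λ is n − rank(A − λI), which equals the number of Jordan blocks for λ):
  λ = 6: algebraic multiplicity = 3, geometric multiplicity = 2

Determining the block sizes for each eigenvalue:
  λ = 6: 2 blocks summing to 3 forces exactly one block of size 2 and the rest size 1 → block sizes [2, 1]

Assembling the blocks gives a Jordan form
J =
  [6, 1, 0]
  [0, 6, 0]
  [0, 0, 6]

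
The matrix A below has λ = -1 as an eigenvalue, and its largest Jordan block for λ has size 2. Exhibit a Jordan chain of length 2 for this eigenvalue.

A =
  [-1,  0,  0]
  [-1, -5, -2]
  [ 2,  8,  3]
A Jordan chain for λ = -1 of length 2:
v_1 = (0, -1, 2)ᵀ
v_2 = (1, 0, 0)ᵀ

Let N = A − (-1)·I. We want v_2 with N^2 v_2 = 0 but N^1 v_2 ≠ 0; then v_{j-1} := N · v_j for j = 2, …, 2.

Pick v_2 = (1, 0, 0)ᵀ.
Then v_1 = N · v_2 = (0, -1, 2)ᵀ.

Sanity check: (A − (-1)·I) v_1 = (0, 0, 0)ᵀ = 0. ✓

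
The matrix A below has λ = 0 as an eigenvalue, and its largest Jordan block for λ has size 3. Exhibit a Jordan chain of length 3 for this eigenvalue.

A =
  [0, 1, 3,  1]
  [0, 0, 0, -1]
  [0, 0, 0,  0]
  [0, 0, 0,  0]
A Jordan chain for λ = 0 of length 3:
v_1 = (-1, 0, 0, 0)ᵀ
v_2 = (1, -1, 0, 0)ᵀ
v_3 = (0, 0, 0, 1)ᵀ

Let N = A − (0)·I. We want v_3 with N^3 v_3 = 0 but N^2 v_3 ≠ 0; then v_{j-1} := N · v_j for j = 3, …, 2.

Pick v_3 = (0, 0, 0, 1)ᵀ.
Then v_2 = N · v_3 = (1, -1, 0, 0)ᵀ.
Then v_1 = N · v_2 = (-1, 0, 0, 0)ᵀ.

Sanity check: (A − (0)·I) v_1 = (0, 0, 0, 0)ᵀ = 0. ✓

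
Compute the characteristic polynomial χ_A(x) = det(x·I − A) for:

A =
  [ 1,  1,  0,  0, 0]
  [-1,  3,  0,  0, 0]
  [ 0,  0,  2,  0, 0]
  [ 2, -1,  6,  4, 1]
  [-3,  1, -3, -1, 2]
x^5 - 12*x^4 + 57*x^3 - 134*x^2 + 156*x - 72

Expanding det(x·I − A) (e.g. by cofactor expansion or by noting that A is similar to its Jordan form J, which has the same characteristic polynomial as A) gives
  χ_A(x) = x^5 - 12*x^4 + 57*x^3 - 134*x^2 + 156*x - 72
which factors as (x - 3)^2*(x - 2)^3. The eigenvalues (with algebraic multiplicities) are λ = 2 with multiplicity 3, λ = 3 with multiplicity 2.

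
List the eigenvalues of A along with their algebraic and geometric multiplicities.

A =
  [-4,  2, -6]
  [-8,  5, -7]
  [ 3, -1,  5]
λ = 2: alg = 3, geom = 1

Step 1 — factor the characteristic polynomial to read off the algebraic multiplicities:
  χ_A(x) = (x - 2)^3

Step 2 — compute geometric multiplicities via the rank-nullity identity g(λ) = n − rank(A − λI):
  rank(A − (2)·I) = 2, so dim ker(A − (2)·I) = n − 2 = 1

Summary:
  λ = 2: algebraic multiplicity = 3, geometric multiplicity = 1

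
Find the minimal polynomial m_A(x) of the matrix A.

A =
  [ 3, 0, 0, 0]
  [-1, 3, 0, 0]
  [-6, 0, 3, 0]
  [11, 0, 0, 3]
x^2 - 6*x + 9

The characteristic polynomial is χ_A(x) = (x - 3)^4, so the eigenvalues are known. The minimal polynomial is
  m_A(x) = Π_λ (x − λ)^{k_λ}
where k_λ is the size of the *largest* Jordan block for λ (equivalently, the smallest k with (A − λI)^k v = 0 for every generalised eigenvector v of λ).

  λ = 3: largest Jordan block has size 2, contributing (x − 3)^2

So m_A(x) = (x - 3)^2 = x^2 - 6*x + 9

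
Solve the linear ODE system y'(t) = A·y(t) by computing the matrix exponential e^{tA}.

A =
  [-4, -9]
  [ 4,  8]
e^{tA} =
  [-6*t*exp(2*t) + exp(2*t), -9*t*exp(2*t)]
  [4*t*exp(2*t), 6*t*exp(2*t) + exp(2*t)]

Strategy: write A = P · J · P⁻¹ where J is a Jordan canonical form, so e^{tA} = P · e^{tJ} · P⁻¹, and e^{tJ} can be computed block-by-block.

A has Jordan form
J =
  [2, 1]
  [0, 2]
(up to reordering of blocks).

Per-block formulas:
  For a 2×2 Jordan block J_2(2): exp(t · J_2(2)) = e^(2t)·(I + t·N), where N is the 2×2 nilpotent shift.

After assembling e^{tJ} and conjugating by P, we get:

e^{tA} =
  [-6*t*exp(2*t) + exp(2*t), -9*t*exp(2*t)]
  [4*t*exp(2*t), 6*t*exp(2*t) + exp(2*t)]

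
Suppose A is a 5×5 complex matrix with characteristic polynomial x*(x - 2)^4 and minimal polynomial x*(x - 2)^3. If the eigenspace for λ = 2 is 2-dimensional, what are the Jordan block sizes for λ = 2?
Block sizes for λ = 2: [3, 1]

Step 1 — from the characteristic polynomial, algebraic multiplicity of λ = 2 is 4. From dim ker(A − (2)·I) = 2, there are exactly 2 Jordan blocks for λ = 2.
Step 2 — from the minimal polynomial, the factor (x − 2)^3 tells us the largest block for λ = 2 has size 3.
Step 3 — with total size 4, 2 blocks, and largest block 3, the block sizes (in nonincreasing order) are [3, 1].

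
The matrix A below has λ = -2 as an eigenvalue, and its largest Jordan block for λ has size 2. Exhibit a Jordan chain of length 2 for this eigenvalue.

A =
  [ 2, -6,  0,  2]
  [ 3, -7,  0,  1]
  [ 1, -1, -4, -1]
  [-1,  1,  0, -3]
A Jordan chain for λ = -2 of length 2:
v_1 = (2, 1, 1, -1)ᵀ
v_2 = (2, 1, 0, 0)ᵀ

Let N = A − (-2)·I. We want v_2 with N^2 v_2 = 0 but N^1 v_2 ≠ 0; then v_{j-1} := N · v_j for j = 2, …, 2.

Pick v_2 = (2, 1, 0, 0)ᵀ.
Then v_1 = N · v_2 = (2, 1, 1, -1)ᵀ.

Sanity check: (A − (-2)·I) v_1 = (0, 0, 0, 0)ᵀ = 0. ✓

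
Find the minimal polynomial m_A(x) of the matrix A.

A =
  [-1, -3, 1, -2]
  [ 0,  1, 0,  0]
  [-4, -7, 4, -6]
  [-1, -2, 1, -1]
x^3 - 2*x^2 + x

The characteristic polynomial is χ_A(x) = x*(x - 1)^3, so the eigenvalues are known. The minimal polynomial is
  m_A(x) = Π_λ (x − λ)^{k_λ}
where k_λ is the size of the *largest* Jordan block for λ (equivalently, the smallest k with (A − λI)^k v = 0 for every generalised eigenvector v of λ).

  λ = 0: largest Jordan block has size 1, contributing (x − 0)
  λ = 1: largest Jordan block has size 2, contributing (x − 1)^2

So m_A(x) = x*(x - 1)^2 = x^3 - 2*x^2 + x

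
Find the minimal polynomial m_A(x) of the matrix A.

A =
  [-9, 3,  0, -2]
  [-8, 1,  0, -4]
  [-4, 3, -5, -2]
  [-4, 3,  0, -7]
x^2 + 10*x + 25

The characteristic polynomial is χ_A(x) = (x + 5)^4, so the eigenvalues are known. The minimal polynomial is
  m_A(x) = Π_λ (x − λ)^{k_λ}
where k_λ is the size of the *largest* Jordan block for λ (equivalently, the smallest k with (A − λI)^k v = 0 for every generalised eigenvector v of λ).

  λ = -5: largest Jordan block has size 2, contributing (x + 5)^2

So m_A(x) = (x + 5)^2 = x^2 + 10*x + 25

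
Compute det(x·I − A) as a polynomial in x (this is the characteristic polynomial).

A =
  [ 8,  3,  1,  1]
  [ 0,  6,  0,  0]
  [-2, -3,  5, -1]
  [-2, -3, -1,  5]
x^4 - 24*x^3 + 216*x^2 - 864*x + 1296

Expanding det(x·I − A) (e.g. by cofactor expansion or by noting that A is similar to its Jordan form J, which has the same characteristic polynomial as A) gives
  χ_A(x) = x^4 - 24*x^3 + 216*x^2 - 864*x + 1296
which factors as (x - 6)^4. The eigenvalues (with algebraic multiplicities) are λ = 6 with multiplicity 4.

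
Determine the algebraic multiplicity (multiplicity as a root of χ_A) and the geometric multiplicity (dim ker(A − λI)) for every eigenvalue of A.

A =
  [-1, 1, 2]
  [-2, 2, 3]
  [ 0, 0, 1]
λ = 0: alg = 1, geom = 1; λ = 1: alg = 2, geom = 1

Step 1 — factor the characteristic polynomial to read off the algebraic multiplicities:
  χ_A(x) = x*(x - 1)^2

Step 2 — compute geometric multiplicities via the rank-nullity identity g(λ) = n − rank(A − λI):
  rank(A − (0)·I) = 2, so dim ker(A − (0)·I) = n − 2 = 1
  rank(A − (1)·I) = 2, so dim ker(A − (1)·I) = n − 2 = 1

Summary:
  λ = 0: algebraic multiplicity = 1, geometric multiplicity = 1
  λ = 1: algebraic multiplicity = 2, geometric multiplicity = 1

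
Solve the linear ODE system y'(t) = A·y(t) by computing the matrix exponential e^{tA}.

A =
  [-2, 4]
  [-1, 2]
e^{tA} =
  [1 - 2*t, 4*t]
  [-t, 2*t + 1]

Strategy: write A = P · J · P⁻¹ where J is a Jordan canonical form, so e^{tA} = P · e^{tJ} · P⁻¹, and e^{tJ} can be computed block-by-block.

A has Jordan form
J =
  [0, 1]
  [0, 0]
(up to reordering of blocks).

Per-block formulas:
  For a 2×2 Jordan block J_2(0): exp(t · J_2(0)) = e^(0t)·(I + t·N), where N is the 2×2 nilpotent shift.

After assembling e^{tJ} and conjugating by P, we get:

e^{tA} =
  [1 - 2*t, 4*t]
  [-t, 2*t + 1]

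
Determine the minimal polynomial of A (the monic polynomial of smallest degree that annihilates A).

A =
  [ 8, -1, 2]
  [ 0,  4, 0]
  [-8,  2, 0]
x^2 - 8*x + 16

The characteristic polynomial is χ_A(x) = (x - 4)^3, so the eigenvalues are known. The minimal polynomial is
  m_A(x) = Π_λ (x − λ)^{k_λ}
where k_λ is the size of the *largest* Jordan block for λ (equivalently, the smallest k with (A − λI)^k v = 0 for every generalised eigenvector v of λ).

  λ = 4: largest Jordan block has size 2, contributing (x − 4)^2

So m_A(x) = (x - 4)^2 = x^2 - 8*x + 16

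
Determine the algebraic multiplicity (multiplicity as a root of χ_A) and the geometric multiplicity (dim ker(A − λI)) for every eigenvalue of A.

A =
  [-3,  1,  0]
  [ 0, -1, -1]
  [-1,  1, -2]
λ = -2: alg = 3, geom = 1

Step 1 — factor the characteristic polynomial to read off the algebraic multiplicities:
  χ_A(x) = (x + 2)^3

Step 2 — compute geometric multiplicities via the rank-nullity identity g(λ) = n − rank(A − λI):
  rank(A − (-2)·I) = 2, so dim ker(A − (-2)·I) = n − 2 = 1

Summary:
  λ = -2: algebraic multiplicity = 3, geometric multiplicity = 1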